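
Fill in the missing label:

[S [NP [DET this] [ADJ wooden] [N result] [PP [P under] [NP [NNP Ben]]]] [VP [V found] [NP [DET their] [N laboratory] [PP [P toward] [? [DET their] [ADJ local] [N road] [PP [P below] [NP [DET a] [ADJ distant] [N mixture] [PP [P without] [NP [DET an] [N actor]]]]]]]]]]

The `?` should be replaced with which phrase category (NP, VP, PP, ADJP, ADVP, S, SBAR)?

NP

Looking at what the `?` directly dominates — DET 'their', ADJ 'local', N 'road', PP — this is a noun phrase (NP).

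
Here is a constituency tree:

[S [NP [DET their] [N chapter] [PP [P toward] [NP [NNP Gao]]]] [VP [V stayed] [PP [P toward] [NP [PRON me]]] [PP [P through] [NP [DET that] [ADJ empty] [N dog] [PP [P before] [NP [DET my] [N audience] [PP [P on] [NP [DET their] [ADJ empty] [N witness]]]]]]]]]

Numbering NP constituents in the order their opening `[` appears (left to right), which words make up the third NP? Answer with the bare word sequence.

me

In left-to-right order the NP constituents are "their chapter toward Gao"; "Gao"; "me"; "that empty dog before my audience on their empty witness"; "my audience on their empty witness"; "their empty witness". Number 3 is "me".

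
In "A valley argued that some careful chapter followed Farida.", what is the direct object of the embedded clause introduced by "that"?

Farida

The verb of the embedded clause introduced by "that" is "followed"; its direct object is the NP "Farida".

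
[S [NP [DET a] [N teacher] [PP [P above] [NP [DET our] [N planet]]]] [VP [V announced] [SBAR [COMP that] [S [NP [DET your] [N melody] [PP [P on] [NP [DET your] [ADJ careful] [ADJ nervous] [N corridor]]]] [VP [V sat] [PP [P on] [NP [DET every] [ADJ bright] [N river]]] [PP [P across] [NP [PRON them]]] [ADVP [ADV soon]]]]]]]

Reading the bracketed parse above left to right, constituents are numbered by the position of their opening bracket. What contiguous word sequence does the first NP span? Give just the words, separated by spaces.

The NP opening brackets appear, in order, over: "a teacher above our planet"; "our planet"; "your melody on your careful nervous corridor"; "your careful nervous corridor"; "every bright river"; "them". The first one spans "a teacher above our planet".

a teacher above our planet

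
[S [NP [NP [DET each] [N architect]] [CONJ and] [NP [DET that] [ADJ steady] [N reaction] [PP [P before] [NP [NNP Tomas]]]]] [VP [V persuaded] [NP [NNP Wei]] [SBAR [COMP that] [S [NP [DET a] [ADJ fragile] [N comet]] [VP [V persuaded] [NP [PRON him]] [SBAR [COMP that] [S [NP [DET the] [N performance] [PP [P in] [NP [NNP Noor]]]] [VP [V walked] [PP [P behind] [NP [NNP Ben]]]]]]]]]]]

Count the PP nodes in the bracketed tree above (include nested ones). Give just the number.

3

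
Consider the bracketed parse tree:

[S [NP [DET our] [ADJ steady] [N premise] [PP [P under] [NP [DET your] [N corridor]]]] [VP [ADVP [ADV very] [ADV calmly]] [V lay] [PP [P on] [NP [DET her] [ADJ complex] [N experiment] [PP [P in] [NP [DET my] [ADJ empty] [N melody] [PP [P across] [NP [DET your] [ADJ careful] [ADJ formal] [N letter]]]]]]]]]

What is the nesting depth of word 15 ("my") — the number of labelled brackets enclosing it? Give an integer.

Path from the root down to the word: S → VP → PP → NP → PP → NP → DET. That is 7 enclosing brackets.

7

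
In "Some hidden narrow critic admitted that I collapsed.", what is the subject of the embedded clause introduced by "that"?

I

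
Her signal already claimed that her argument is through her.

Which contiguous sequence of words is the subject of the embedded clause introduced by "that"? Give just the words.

her argument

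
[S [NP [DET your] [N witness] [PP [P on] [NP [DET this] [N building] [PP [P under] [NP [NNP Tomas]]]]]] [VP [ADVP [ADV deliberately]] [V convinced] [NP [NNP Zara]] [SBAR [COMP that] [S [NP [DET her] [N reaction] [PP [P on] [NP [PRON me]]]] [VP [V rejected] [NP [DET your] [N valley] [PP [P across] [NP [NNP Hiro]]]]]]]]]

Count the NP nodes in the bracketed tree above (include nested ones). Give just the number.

The NP constituents are: [NP your witness on this building under Tomas]; [NP this building under Tomas]; [NP Tomas]; [NP Zara]; [NP her reaction on me]; [NP me] …. Total: 8.

8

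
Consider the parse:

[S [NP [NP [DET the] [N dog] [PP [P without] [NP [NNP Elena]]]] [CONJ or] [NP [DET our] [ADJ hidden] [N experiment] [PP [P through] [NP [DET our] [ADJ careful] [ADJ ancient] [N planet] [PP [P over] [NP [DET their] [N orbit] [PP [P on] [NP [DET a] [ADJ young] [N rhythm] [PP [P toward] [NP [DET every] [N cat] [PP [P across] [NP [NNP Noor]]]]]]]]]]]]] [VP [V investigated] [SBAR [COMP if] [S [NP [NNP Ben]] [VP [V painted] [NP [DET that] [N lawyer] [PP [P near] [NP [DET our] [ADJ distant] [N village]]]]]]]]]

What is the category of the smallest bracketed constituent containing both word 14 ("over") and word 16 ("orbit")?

PP

Word 14 lies under S → NP → NP → PP → NP → PP → P; word 16 lies under S → NP → NP → PP → NP → PP → NP → N. The lowest shared node is the PP.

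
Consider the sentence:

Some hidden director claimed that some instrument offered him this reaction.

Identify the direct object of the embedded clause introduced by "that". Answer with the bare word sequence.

"offered" heads the VP of the embedded clause introduced by "that", and "this reaction" is its direct object.

this reaction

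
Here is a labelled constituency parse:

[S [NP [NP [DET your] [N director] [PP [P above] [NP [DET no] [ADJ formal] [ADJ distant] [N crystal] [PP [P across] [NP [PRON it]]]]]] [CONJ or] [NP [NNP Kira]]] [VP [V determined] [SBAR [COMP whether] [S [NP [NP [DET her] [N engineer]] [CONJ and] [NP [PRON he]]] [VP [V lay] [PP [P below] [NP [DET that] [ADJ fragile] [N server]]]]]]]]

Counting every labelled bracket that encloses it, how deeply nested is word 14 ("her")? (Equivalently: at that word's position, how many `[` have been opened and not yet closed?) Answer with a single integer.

7

The word sits inside DET, which is inside NP, inside NP, inside S, inside SBAR, inside VP, inside S — 7 brackets in all.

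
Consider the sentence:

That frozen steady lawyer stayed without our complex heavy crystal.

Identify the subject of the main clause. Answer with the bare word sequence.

"that frozen steady lawyer" is the NP that combines with the VP headed by "stayed" to form the main clause — the subject.

that frozen steady lawyer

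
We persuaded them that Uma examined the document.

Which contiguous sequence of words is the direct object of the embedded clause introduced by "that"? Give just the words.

the document

The verb of the embedded clause introduced by "that" is "examined"; its direct object is the NP "the document".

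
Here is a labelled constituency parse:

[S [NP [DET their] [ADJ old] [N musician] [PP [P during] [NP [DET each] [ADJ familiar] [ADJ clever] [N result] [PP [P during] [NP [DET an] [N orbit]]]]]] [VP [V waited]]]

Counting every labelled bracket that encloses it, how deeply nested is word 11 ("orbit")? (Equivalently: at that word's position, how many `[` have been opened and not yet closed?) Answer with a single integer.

7

Counting open brackets not yet closed at "orbit": [S [NP [PP [NP [PP [NP [N = 7.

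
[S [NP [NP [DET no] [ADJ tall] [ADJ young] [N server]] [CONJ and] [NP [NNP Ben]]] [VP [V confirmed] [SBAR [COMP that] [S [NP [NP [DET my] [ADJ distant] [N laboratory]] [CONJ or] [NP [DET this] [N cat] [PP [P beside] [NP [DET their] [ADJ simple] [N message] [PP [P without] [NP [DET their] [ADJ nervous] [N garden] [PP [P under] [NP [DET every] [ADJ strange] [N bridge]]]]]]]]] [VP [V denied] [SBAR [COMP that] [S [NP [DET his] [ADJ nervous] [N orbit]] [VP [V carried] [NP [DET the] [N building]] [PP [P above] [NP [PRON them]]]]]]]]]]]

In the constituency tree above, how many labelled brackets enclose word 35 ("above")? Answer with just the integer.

10

Counting open brackets not yet closed at "above": [S [VP [SBAR [S [VP [SBAR [S [VP [PP [P = 10.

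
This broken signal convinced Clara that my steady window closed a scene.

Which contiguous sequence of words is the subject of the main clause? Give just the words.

The subject of the main clause is the NP immediately before the verb "convinced": "this broken signal".

this broken signal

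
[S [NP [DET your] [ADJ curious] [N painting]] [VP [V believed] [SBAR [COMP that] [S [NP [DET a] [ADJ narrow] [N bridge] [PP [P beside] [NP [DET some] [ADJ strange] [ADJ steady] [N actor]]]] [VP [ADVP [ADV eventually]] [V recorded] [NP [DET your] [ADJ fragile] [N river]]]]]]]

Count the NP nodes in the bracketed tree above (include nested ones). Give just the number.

4

Scanning left to right, an opening `[NP` appears at word positions 1, 6, 10, 16 — 4 in total.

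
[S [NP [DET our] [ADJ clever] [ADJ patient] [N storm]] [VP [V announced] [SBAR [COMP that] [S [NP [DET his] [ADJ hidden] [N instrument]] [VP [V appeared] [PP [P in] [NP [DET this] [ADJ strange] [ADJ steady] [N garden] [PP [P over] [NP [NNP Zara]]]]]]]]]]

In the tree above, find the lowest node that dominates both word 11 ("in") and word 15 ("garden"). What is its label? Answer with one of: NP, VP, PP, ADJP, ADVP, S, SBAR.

PP

Word 11 lies under S → VP → SBAR → S → VP → PP → P; word 15 lies under S → VP → SBAR → S → VP → PP → NP → N. The lowest shared node is the PP.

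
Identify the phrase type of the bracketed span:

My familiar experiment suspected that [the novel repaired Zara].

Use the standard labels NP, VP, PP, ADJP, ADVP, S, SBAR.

S

The bracketed span "the novel repaired Zara" is headed by "repaired", making it a clause (S).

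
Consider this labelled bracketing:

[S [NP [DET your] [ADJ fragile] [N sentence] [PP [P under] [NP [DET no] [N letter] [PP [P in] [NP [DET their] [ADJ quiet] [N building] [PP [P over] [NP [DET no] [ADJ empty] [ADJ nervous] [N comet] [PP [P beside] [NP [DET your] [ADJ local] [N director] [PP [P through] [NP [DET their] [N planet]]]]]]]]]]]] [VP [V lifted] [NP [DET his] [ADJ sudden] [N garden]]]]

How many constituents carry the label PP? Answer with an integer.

5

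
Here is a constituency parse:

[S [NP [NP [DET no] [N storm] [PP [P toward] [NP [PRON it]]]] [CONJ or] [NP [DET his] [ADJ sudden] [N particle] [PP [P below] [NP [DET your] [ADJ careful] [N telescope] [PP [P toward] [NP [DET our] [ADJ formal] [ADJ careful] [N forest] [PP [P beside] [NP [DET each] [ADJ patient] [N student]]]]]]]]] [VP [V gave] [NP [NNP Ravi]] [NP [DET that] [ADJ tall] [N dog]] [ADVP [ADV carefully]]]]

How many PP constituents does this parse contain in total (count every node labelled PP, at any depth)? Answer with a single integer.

The PP constituents are: [PP toward it]; [PP below your careful telescope toward our formal careful forest beside each patient student]; [PP toward our formal careful forest beside each patient student]; [PP beside each patient student]. Total: 4.

4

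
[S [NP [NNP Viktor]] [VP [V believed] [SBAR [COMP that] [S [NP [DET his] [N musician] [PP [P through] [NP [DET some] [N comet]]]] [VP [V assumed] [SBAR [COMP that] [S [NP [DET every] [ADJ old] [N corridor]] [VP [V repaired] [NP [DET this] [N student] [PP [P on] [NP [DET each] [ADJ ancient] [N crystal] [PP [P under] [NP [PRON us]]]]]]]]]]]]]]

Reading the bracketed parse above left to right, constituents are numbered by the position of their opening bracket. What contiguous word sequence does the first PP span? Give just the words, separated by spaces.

through some comet

In left-to-right order the PP constituents are "through some comet"; "on each ancient crystal under us"; "under us". Number 1 is "through some comet".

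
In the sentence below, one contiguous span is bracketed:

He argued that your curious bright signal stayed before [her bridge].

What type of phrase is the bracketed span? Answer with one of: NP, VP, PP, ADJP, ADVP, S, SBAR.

NP

The span is built around the noun "bridge" — a noun phrase (NP).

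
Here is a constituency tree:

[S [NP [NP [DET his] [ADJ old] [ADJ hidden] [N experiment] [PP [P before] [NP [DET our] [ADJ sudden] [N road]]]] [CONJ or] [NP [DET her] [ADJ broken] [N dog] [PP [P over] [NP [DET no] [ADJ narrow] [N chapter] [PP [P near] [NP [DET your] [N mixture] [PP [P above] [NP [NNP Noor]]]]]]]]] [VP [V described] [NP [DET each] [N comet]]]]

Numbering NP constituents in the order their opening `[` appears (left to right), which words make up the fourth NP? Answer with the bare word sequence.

her broken dog over no narrow chapter near your mixture above Noor

In left-to-right order the NP constituents are "his old hidden experiment before our sudden road or her broken dog over no narrow chapter near your mixture above Noor"; "his old hidden experiment before our sudden road"; "our sudden road"; "her broken dog over no narrow chapter near your mixture above Noor"; "no narrow chapter near your mixture above Noor"; "your mixture above Noor"; "Noor"; "each comet". Number 4 is "her broken dog over no narrow chapter near your mixture above Noor".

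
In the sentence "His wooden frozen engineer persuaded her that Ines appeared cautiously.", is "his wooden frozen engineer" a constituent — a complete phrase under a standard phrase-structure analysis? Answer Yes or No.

Yes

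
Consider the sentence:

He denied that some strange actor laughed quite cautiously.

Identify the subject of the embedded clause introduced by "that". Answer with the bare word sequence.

some strange actor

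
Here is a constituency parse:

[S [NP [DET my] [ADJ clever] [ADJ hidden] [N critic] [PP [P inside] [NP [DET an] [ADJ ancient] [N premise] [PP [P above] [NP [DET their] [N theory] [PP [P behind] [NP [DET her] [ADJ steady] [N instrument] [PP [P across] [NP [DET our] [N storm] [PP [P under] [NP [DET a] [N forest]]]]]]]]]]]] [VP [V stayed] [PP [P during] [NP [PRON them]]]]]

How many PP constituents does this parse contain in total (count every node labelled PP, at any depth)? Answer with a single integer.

6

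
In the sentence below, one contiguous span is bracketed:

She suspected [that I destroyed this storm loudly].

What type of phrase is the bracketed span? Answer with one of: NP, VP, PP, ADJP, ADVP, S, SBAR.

"that" is the head of the bracketed span, so the span is a subordinate clause: SBAR.

SBAR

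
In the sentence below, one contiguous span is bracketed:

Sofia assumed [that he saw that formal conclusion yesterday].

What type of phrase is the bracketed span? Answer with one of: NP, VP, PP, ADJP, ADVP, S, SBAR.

SBAR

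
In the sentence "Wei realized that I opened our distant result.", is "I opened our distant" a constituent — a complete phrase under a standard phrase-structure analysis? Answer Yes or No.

No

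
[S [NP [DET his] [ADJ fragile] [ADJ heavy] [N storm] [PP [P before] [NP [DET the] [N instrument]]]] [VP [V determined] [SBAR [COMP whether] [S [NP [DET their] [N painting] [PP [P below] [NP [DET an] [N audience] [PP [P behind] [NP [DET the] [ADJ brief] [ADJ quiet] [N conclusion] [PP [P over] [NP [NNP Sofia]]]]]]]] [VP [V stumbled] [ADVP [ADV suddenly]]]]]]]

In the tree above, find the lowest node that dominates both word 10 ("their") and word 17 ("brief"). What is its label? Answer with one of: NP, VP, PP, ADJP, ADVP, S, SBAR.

NP

The smallest bracket enclosing both words is [NP their painting below an audience behind the brief quiet conclusion over Sofia], so the label is NP.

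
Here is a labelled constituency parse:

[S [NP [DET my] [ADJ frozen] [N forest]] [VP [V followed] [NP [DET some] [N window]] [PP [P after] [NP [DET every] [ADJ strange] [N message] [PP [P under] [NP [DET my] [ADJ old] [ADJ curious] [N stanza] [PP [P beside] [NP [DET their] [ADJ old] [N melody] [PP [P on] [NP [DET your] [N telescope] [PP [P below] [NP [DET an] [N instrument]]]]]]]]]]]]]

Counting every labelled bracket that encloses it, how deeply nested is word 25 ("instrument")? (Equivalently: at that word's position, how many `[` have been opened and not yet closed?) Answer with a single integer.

The word sits inside N, which is inside NP, inside PP, inside NP, inside PP, inside NP, inside PP, inside NP, inside PP, inside NP, inside PP, inside VP, inside S — 13 brackets in all.

13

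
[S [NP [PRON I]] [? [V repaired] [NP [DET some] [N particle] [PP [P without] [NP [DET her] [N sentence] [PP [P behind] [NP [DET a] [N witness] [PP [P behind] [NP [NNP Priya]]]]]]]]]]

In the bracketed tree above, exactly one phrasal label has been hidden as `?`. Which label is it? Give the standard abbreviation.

VP

Looking at what the `?` directly dominates — V 'repaired', NP — this is a verb phrase (VP).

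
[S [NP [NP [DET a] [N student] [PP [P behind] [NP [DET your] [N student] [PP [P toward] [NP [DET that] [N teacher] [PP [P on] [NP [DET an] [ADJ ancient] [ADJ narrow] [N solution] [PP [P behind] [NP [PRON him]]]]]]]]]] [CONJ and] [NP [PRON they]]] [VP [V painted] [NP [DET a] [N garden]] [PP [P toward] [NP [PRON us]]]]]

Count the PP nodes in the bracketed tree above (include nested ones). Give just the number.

5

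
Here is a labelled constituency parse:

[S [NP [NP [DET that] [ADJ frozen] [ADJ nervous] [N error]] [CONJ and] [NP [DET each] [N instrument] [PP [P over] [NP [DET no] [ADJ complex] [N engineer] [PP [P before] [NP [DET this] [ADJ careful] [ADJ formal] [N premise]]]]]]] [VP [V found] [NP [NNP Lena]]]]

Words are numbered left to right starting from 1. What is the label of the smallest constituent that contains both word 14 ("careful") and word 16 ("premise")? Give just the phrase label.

Word 14 lies under S → NP → NP → PP → NP → PP → NP → ADJ; word 16 lies under S → NP → NP → PP → NP → PP → NP → N. The lowest shared node is the NP.

NP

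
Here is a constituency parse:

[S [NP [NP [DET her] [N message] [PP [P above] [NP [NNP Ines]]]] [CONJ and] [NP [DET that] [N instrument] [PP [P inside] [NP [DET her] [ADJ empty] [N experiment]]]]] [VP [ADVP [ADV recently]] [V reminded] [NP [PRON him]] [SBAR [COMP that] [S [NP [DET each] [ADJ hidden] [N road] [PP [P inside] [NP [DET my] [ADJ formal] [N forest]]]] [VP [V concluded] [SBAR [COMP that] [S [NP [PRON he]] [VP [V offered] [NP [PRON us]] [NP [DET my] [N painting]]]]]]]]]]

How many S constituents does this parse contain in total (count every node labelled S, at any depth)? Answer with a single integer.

The S constituents are: [S her message above Ines and that instrument inside her empty experiment recently reminded him that each hidden road inside my formal forest concluded that he offered us my painting]; [S each hidden road inside my formal forest concluded that he offered us my painting]; [S he offered us my painting]. Total: 3.

3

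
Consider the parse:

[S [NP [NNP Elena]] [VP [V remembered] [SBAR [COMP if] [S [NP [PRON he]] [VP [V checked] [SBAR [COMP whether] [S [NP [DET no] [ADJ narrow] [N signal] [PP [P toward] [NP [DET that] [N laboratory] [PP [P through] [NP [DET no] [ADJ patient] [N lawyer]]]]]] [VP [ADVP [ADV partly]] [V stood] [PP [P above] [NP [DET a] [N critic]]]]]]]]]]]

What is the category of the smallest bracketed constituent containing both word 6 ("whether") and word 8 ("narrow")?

SBAR

Both words fall inside [SBAR whether no narrow signal toward that laboratory through no patient lawyer partly stood above a critic] (words 6–21), and no smaller constituent contains them both. Label: SBAR.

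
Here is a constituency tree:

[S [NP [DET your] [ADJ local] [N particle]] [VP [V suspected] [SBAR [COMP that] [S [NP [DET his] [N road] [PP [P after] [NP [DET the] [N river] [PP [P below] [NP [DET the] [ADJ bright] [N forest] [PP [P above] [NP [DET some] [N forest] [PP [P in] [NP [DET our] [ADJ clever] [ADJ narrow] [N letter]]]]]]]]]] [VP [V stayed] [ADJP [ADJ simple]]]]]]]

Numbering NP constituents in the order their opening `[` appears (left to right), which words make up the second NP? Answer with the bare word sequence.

his road after the river below the bright forest above some forest in our clever narrow letter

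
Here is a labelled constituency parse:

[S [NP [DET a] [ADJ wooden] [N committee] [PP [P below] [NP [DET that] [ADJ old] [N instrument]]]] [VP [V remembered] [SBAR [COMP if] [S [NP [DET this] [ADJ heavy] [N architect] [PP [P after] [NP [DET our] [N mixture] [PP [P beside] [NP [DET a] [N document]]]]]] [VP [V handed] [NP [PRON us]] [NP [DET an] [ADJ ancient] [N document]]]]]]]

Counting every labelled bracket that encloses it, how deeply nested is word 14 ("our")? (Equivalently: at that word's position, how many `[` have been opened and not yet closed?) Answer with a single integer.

Path from the root down to the word: S → VP → SBAR → S → NP → PP → NP → DET. That is 8 enclosing brackets.

8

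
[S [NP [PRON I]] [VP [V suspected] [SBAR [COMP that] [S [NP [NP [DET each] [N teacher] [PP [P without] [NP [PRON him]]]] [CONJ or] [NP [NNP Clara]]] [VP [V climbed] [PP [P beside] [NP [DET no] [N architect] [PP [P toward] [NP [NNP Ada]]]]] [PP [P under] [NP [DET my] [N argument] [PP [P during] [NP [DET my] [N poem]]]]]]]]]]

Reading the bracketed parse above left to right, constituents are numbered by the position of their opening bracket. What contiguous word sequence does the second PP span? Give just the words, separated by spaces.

beside no architect toward Ada

Opening `[PP` markers occur at word positions 6, 11, 14, 16, 19; the second of these opens the constituent [PP beside no architect toward Ada].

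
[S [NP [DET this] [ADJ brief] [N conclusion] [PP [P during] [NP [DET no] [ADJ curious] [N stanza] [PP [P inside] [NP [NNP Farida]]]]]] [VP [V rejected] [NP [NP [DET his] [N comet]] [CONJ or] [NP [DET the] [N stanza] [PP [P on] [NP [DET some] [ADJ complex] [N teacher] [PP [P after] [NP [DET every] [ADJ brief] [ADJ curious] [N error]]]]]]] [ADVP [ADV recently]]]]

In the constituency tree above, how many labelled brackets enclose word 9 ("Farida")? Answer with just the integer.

Path from the root down to the word: S → NP → PP → NP → PP → NP → NNP. That is 7 enclosing brackets.

7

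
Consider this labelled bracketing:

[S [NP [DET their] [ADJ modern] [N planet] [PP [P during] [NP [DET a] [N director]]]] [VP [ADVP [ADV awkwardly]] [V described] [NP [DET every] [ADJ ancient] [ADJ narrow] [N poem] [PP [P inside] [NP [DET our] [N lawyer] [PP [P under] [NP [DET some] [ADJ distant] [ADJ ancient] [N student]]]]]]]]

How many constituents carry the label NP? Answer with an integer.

5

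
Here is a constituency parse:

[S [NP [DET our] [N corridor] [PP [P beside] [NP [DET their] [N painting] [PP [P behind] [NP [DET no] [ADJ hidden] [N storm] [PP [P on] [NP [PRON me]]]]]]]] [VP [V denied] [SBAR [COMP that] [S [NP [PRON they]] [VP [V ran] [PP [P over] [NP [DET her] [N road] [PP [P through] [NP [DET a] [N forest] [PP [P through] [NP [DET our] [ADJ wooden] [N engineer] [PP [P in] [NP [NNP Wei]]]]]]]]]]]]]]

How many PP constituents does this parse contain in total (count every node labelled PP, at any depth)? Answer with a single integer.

7

Scanning left to right, an opening `[PP` appears at word positions 3, 6, 10, 16, 19, 22, 26 — 7 in total.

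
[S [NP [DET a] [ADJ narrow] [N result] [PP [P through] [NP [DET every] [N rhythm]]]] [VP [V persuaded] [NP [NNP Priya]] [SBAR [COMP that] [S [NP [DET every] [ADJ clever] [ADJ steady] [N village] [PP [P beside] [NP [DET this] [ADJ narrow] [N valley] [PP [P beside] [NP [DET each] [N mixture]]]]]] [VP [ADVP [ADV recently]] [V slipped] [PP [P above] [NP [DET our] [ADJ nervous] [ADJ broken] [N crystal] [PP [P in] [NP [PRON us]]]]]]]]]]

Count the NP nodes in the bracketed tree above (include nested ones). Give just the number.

Scanning left to right, an opening `[NP` appears at word positions 1, 5, 8, 10, 15, 19, 24, 29 — 8 in total.

8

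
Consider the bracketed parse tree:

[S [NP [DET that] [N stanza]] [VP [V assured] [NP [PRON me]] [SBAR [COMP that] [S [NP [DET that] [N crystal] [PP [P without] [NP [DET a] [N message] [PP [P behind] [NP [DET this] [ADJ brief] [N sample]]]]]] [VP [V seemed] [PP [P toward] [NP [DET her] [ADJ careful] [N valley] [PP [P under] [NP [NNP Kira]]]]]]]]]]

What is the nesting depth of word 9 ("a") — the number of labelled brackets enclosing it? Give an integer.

8

The word sits inside DET, which is inside NP, inside PP, inside NP, inside S, inside SBAR, inside VP, inside S — 8 brackets in all.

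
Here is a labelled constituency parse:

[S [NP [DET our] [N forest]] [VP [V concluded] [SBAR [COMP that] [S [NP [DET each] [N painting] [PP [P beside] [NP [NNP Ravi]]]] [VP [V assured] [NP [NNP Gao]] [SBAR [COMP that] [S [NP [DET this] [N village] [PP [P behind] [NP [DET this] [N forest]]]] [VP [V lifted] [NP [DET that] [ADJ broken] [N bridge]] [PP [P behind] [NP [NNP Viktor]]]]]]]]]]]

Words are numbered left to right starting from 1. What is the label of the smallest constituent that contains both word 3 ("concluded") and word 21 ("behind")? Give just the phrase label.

VP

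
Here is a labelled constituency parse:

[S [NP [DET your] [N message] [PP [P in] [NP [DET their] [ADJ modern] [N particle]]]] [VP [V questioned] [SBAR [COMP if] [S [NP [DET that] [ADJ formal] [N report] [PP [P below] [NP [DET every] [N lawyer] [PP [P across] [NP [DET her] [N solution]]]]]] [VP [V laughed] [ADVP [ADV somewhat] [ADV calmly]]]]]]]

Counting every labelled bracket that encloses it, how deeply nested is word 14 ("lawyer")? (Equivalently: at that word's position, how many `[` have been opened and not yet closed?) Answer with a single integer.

8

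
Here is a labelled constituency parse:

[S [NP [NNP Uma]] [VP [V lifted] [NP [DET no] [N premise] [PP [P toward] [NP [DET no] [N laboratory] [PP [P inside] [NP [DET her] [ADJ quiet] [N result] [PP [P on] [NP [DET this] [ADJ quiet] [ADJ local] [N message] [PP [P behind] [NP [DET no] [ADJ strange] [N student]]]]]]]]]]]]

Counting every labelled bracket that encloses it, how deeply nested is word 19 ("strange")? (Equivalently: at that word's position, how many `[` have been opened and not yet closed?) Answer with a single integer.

Counting open brackets not yet closed at "strange": [S [VP [NP [PP [NP [PP [NP [PP [NP [PP [NP [ADJ = 12.

12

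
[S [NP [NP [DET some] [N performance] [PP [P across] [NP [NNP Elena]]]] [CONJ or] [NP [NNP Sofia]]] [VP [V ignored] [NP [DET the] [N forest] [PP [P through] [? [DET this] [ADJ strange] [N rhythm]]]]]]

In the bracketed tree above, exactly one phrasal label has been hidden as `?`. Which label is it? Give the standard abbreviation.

NP

The `?` node immediately contains: DET 'this', ADJ 'strange', N 'rhythm'. That is the internal structure of a noun phrase, so the label is NP.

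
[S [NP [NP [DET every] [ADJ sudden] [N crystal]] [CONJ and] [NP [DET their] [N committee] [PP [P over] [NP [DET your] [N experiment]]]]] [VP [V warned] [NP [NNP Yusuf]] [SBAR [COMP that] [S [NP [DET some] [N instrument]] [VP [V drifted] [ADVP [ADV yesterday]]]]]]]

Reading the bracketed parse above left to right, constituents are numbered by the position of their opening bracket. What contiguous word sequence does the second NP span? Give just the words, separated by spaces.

every sudden crystal

Opening `[NP` markers occur at word positions 1, 1, 5, 8, 11, 13; the second of these opens the constituent [NP every sudden crystal].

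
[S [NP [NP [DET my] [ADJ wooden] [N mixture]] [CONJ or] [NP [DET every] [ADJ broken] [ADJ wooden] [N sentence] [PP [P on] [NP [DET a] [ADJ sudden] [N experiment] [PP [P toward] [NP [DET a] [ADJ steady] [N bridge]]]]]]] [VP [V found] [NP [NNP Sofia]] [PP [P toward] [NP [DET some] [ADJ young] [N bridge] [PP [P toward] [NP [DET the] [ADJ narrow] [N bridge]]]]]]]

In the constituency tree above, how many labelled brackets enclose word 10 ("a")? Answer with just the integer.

6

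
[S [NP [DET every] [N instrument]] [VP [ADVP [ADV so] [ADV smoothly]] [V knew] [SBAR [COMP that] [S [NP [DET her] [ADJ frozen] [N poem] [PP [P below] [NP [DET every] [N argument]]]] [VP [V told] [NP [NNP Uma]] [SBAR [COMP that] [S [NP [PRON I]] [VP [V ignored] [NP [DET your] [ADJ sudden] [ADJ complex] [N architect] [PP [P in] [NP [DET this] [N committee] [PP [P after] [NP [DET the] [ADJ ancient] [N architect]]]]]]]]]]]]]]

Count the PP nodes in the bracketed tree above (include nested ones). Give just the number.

3

Listing each PP by its span: [PP below every argument]; [PP in this committee after the ancient architect]; [PP after the ancient architect] — that makes 3.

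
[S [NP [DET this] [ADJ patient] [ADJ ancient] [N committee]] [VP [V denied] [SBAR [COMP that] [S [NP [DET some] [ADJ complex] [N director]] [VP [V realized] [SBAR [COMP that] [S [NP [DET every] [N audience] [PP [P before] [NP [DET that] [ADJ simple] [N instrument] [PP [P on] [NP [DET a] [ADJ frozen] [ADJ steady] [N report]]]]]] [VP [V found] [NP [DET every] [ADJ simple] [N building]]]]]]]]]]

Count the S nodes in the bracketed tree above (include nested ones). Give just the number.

The S constituents are: [S this patient ancient committee denied that some complex director realized that every audience before that simple instrument on a frozen steady report found every simple building]; [S some complex director realized that every audience before that simple instrument on a frozen steady report found every simple building]; [S every audience before that simple instrument on a frozen steady report found every simple building]. Total: 3.

3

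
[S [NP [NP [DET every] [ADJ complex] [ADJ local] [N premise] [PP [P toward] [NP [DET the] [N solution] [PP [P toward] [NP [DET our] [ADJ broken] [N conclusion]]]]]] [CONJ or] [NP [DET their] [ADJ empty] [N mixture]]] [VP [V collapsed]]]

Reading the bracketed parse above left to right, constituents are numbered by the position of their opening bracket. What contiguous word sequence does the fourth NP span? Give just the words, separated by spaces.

our broken conclusion

The NP opening brackets appear, in order, over: "every complex local premise toward the solution toward our broken conclusion or their empty mixture"; "every complex local premise toward the solution toward our broken conclusion"; "the solution toward our broken conclusion"; "our broken conclusion"; "their empty mixture". The fourth one spans "our broken conclusion".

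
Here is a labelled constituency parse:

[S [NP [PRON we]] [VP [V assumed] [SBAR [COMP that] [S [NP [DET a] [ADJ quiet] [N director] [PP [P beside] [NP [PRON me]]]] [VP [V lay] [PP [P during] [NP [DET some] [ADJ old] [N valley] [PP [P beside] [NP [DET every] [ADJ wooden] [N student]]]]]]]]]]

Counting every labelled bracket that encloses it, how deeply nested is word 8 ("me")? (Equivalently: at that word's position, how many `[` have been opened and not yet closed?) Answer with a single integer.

Path from the root down to the word: S → VP → SBAR → S → NP → PP → NP → PRON. That is 8 enclosing brackets.

8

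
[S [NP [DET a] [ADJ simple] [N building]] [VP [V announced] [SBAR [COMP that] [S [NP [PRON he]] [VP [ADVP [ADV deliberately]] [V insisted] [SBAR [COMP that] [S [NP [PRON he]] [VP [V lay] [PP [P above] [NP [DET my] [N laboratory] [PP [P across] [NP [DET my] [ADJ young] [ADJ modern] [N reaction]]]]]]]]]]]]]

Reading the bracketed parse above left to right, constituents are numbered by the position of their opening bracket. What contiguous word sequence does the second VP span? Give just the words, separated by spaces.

deliberately insisted that he lay above my laboratory across my young modern reaction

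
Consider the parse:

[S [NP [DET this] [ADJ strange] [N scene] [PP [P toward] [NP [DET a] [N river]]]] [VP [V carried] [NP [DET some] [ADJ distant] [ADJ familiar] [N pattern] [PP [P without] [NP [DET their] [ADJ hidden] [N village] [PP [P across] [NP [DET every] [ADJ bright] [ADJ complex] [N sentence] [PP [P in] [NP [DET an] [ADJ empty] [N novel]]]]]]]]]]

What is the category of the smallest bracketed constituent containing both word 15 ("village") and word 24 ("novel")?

The smallest bracket enclosing both words is [NP their hidden village across every bright complex sentence in an empty novel], so the label is NP.

NP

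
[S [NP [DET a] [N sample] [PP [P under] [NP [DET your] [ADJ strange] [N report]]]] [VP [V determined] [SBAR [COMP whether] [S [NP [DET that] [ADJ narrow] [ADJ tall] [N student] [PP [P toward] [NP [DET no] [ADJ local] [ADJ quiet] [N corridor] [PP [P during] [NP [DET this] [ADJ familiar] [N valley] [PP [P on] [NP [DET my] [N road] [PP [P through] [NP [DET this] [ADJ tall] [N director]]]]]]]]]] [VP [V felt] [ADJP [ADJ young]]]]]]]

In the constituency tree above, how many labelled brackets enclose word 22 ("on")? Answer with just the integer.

11

Counting open brackets not yet closed at "on": [S [VP [SBAR [S [NP [PP [NP [PP [NP [PP [P = 11.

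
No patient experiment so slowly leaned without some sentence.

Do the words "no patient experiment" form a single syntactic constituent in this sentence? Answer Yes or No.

Yes

These words form the whole noun phrase headed by "experiment", so yes — one constituent.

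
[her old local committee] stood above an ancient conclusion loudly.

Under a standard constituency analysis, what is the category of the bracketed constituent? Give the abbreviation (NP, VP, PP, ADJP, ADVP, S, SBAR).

The span is built around the noun "committee" — a noun phrase (NP).

NP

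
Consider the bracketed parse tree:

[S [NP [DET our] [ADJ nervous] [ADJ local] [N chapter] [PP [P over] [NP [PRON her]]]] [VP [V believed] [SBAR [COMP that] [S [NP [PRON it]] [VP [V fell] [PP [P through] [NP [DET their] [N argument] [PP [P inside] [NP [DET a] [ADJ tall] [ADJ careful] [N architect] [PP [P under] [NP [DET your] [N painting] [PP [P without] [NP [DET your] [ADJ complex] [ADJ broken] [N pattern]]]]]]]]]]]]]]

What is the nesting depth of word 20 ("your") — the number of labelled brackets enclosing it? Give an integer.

Path from the root down to the word: S → VP → SBAR → S → VP → PP → NP → PP → NP → PP → NP → DET. That is 12 enclosing brackets.

12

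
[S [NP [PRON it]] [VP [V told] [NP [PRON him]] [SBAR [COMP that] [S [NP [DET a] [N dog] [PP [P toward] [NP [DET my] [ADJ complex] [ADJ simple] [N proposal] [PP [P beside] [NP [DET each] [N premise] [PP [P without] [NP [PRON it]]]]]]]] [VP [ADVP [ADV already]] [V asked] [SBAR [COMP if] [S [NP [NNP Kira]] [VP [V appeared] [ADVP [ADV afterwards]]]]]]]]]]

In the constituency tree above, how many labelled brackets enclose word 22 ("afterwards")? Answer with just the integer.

10

Path from the root down to the word: S → VP → SBAR → S → VP → SBAR → S → VP → ADVP → ADV. That is 10 enclosing brackets.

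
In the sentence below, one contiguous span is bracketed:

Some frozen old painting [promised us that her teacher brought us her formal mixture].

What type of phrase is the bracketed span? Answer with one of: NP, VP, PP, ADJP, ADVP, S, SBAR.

The bracketed span "promised us that her teacher brought us her formal mixture" is headed by "promised", making it a verb phrase (VP).

VP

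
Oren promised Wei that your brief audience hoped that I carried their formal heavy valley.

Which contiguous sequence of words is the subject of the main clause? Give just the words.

Oren

The subject of the main clause is the NP immediately before the verb "promised": "Oren".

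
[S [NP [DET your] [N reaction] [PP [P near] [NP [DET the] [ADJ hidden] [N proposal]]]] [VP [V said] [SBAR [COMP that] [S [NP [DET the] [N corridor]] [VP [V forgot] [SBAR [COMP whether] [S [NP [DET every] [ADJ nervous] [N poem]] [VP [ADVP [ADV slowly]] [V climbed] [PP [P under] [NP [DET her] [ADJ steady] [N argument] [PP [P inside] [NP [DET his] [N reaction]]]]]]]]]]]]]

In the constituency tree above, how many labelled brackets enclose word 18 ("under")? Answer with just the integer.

The word sits inside P, which is inside PP, inside VP, inside S, inside SBAR, inside VP, inside S, inside SBAR, inside VP, inside S — 10 brackets in all.

10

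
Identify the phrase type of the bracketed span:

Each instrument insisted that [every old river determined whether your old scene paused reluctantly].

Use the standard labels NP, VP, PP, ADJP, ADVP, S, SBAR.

"determined" is the head of the bracketed span, so the span is a clause: S.

S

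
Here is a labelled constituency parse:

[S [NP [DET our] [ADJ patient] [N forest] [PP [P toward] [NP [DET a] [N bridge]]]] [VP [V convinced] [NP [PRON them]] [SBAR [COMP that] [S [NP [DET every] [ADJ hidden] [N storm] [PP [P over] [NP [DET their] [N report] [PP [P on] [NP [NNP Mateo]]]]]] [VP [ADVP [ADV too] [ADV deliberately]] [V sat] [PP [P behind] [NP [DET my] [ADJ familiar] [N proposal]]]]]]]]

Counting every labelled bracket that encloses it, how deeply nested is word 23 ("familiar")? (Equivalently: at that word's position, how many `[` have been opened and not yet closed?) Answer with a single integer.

Path from the root down to the word: S → VP → SBAR → S → VP → PP → NP → ADJ. That is 8 enclosing brackets.

8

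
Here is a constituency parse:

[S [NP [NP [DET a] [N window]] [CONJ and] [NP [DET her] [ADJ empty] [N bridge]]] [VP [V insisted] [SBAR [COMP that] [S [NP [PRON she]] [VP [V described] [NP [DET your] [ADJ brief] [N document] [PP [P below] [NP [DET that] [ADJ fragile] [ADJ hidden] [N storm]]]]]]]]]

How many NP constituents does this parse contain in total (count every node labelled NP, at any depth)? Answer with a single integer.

6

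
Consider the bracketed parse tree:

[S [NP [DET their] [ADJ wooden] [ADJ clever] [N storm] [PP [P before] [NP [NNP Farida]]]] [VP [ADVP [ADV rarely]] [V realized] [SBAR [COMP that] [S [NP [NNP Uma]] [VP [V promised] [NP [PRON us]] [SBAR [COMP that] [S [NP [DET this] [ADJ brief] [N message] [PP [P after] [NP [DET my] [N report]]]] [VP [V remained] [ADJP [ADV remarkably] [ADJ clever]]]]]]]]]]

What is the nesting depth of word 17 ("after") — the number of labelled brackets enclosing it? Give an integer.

10

Counting open brackets not yet closed at "after": [S [VP [SBAR [S [VP [SBAR [S [NP [PP [P = 10.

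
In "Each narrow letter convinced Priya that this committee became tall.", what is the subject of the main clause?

each narrow letter

In the main clause the verb is "convinced"; the NP preceding it, "each narrow letter", is the subject.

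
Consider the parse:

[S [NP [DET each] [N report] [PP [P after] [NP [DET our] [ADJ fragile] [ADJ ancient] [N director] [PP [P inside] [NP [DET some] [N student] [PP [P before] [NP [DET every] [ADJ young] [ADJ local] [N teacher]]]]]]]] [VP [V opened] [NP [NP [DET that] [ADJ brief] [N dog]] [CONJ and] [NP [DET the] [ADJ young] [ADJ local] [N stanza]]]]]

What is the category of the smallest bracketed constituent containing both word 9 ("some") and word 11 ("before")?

NP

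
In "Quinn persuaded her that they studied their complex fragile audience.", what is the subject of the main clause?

Quinn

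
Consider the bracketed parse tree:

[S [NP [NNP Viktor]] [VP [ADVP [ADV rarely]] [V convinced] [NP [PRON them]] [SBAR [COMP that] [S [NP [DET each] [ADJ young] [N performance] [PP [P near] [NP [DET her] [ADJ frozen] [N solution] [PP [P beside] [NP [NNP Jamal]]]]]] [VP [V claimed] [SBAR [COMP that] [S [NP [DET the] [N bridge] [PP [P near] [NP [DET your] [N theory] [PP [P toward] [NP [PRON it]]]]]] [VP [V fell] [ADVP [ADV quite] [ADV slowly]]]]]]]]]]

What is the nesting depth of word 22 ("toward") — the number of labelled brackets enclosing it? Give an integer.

12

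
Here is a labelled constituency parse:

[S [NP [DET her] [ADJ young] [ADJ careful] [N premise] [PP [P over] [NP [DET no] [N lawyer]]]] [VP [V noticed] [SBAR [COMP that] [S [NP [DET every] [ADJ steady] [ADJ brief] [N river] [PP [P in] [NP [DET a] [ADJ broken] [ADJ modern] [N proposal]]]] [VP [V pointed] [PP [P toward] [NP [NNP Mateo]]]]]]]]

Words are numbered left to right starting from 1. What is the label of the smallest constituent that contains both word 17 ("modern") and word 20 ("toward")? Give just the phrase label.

The smallest bracket enclosing both words is [S every steady brief river in a broken modern proposal pointed toward Mateo], so the label is S.

S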